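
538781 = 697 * 773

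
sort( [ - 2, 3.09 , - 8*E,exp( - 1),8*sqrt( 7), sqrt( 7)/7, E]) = [ - 8*E, - 2, exp( - 1),sqrt ( 7)/7,E, 3.09, 8*sqrt (7) ] 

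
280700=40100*7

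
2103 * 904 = 1901112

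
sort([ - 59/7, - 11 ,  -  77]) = [-77, - 11,-59/7 ] 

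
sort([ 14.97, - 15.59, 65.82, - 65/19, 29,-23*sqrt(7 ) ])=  [-23 * sqrt(7), - 15.59,-65/19, 14.97,29, 65.82 ] 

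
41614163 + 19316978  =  60931141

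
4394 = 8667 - 4273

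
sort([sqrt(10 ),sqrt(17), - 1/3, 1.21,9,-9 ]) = [- 9,-1/3,1.21,sqrt(10 ), sqrt( 17), 9] 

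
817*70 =57190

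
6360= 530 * 12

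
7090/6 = 3545/3 = 1181.67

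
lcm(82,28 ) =1148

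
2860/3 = 953 + 1/3 = 953.33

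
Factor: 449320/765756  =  2^1*3^( - 2 ) * 5^1 * 47^1*89^( - 1 ) = 470/801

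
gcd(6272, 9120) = 32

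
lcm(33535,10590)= 201210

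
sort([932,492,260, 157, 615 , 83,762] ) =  [ 83,157,260 , 492, 615,762, 932] 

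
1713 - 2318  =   - 605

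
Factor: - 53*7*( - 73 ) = 7^1*53^1*73^1 = 27083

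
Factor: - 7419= - 3^1 *2473^1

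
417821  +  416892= 834713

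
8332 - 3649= 4683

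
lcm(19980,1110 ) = 19980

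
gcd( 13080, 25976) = 8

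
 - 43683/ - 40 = 43683/40 = 1092.08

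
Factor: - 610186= -2^1*305093^1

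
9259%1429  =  685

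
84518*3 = 253554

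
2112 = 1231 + 881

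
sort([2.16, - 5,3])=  [ - 5, 2.16, 3] 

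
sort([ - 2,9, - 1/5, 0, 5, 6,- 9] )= [ - 9, - 2, - 1/5, 0,5,6, 9] 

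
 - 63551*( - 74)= 4702774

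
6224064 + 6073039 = 12297103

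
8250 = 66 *125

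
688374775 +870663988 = 1559038763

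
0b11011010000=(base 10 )1744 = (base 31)1P8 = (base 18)56g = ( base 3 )2101121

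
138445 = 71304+67141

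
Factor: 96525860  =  2^2*5^1*4826293^1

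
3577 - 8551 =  - 4974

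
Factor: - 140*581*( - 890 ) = 2^3*5^2*7^2* 83^1*89^1=72392600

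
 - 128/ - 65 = 1 + 63/65 = 1.97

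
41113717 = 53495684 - 12381967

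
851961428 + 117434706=969396134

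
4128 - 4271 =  - 143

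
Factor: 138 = 2^1*3^1 * 23^1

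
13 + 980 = 993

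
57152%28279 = 594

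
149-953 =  - 804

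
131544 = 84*1566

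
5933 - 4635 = 1298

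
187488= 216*868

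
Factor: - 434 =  - 2^1*7^1 * 31^1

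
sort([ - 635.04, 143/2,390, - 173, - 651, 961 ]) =[  -  651,- 635.04, - 173, 143/2, 390, 961]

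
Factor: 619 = 619^1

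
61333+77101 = 138434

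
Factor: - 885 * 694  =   - 614190 = -2^1*3^1*5^1*59^1 * 347^1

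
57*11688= 666216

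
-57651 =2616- 60267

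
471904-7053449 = -6581545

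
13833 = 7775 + 6058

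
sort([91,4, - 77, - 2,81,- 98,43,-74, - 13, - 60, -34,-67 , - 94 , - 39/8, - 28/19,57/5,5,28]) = [ - 98 ,-94, - 77, - 74, - 67,-60,-34, - 13, - 39/8,  -  2, - 28/19 , 4, 5,57/5, 28,43,81,91]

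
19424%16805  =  2619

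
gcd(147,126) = 21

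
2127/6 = 709/2 = 354.50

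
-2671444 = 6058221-8729665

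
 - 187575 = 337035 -524610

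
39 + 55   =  94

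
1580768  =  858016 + 722752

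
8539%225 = 214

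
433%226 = 207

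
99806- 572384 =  - 472578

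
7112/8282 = 3556/4141= 0.86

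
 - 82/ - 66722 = 41/33361 = 0.00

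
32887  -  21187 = 11700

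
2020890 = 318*6355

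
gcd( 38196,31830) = 6366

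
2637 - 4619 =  - 1982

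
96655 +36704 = 133359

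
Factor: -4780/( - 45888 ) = 5/48 = 2^(  -  4 )*3^(- 1 )*5^1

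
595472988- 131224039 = 464248949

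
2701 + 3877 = 6578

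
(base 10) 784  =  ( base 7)2200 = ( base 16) 310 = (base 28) 100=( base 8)1420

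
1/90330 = 1/90330 = 0.00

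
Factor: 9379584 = 2^8*3^3*23^1 * 59^1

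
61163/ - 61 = -1003 + 20/61 = - 1002.67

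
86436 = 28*3087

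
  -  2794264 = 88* ( - 31753)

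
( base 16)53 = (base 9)102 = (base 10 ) 83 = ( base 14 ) 5d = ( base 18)4b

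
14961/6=4987/2 = 2493.50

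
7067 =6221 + 846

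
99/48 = 33/16 = 2.06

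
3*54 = 162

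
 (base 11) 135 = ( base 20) 7J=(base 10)159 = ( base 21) 7C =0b10011111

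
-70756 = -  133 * 532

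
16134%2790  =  2184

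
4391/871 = 4391/871 = 5.04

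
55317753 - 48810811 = 6506942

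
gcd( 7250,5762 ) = 2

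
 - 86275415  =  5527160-91802575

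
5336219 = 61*87479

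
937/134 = 937/134 = 6.99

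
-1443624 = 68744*(- 21 ) 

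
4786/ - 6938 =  - 1 + 1076/3469 = - 0.69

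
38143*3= 114429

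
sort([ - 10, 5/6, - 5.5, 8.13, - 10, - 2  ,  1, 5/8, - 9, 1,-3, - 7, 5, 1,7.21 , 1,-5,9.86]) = [ - 10, - 10, - 9, - 7, - 5.5, - 5, - 3, - 2, 5/8,5/6,1, 1, 1,1, 5,7.21,8.13,9.86] 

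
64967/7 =9281  =  9281.00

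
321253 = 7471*43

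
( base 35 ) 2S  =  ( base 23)46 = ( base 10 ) 98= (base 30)38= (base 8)142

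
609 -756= - 147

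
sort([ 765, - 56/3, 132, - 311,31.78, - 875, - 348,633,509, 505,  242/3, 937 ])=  [ - 875, - 348,-311 ,-56/3,  31.78, 242/3, 132, 505,509, 633, 765 , 937 ]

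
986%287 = 125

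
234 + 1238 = 1472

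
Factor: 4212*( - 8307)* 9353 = - 2^2 *3^6*13^2*47^1 *71^1*199^1 = - 327252902652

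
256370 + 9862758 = 10119128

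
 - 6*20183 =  - 121098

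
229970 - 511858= - 281888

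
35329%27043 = 8286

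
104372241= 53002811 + 51369430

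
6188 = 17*364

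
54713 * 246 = 13459398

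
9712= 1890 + 7822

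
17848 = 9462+8386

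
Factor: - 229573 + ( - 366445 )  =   - 596018=- 2^1*59^1 * 5051^1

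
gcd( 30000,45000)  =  15000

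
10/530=1/53  =  0.02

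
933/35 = 26 + 23/35 = 26.66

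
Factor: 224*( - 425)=-95200 = - 2^5* 5^2 *7^1*17^1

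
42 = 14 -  - 28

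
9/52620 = 3/17540 = 0.00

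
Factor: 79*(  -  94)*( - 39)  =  289614 = 2^1*3^1 * 13^1* 47^1 *79^1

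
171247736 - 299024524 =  - 127776788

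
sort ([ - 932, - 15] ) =[ - 932, - 15] 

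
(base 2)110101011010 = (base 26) 51c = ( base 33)34j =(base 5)102133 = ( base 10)3418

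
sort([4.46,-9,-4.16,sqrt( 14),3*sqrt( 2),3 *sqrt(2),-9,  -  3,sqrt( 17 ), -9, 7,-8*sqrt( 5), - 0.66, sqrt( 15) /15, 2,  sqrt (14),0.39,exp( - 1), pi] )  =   [- 8*  sqrt(5), - 9, - 9,  -  9, - 4.16, - 3 , - 0.66, sqrt( 15) /15, exp(-1),0.39, 2, pi,sqrt ( 14) , sqrt( 14),sqrt( 17 ),3*sqrt( 2 ), 3 * sqrt( 2),  4.46,7 ]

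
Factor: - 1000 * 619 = -619000 = - 2^3 * 5^3*619^1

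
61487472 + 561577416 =623064888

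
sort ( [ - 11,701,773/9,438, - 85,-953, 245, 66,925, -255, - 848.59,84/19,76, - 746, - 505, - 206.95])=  [ - 953,-848.59,-746, - 505, - 255, - 206.95,-85, - 11 , 84/19,66,76 , 773/9,245,438,701, 925]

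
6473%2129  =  86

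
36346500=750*48462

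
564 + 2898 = 3462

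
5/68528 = 5/68528 = 0.00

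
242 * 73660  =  17825720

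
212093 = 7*30299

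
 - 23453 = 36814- 60267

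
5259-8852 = - 3593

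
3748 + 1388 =5136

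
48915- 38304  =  10611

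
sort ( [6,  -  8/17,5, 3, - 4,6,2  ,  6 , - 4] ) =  [ - 4, - 4, - 8/17,2,3,5, 6,  6,6] 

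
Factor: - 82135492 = - 2^2*31^1*157^1*4219^1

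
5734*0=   0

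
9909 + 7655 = 17564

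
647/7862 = 647/7862 = 0.08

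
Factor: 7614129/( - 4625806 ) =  - 2^( - 1 )*3^1* 23^( - 1 )*227^( - 1) * 443^( - 1)*691^1 * 3673^1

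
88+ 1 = 89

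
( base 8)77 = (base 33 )1U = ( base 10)63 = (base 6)143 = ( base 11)58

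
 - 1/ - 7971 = 1/7971 = 0.00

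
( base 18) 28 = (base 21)22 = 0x2c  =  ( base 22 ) 20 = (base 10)44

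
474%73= 36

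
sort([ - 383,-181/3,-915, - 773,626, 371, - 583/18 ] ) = [ - 915, - 773 , - 383,  -  181/3, - 583/18, 371, 626 ]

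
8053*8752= 70479856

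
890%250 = 140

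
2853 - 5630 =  - 2777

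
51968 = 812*64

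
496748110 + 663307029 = 1160055139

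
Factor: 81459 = 3^3 * 7^1*431^1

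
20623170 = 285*72362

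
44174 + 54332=98506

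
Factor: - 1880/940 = - 2 = -2^1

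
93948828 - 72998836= 20949992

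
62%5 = 2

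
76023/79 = 962+25/79 = 962.32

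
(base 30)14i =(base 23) 1M3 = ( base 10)1038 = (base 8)2016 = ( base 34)ui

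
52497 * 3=157491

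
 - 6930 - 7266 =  - 14196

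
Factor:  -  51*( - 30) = 1530=2^1*3^2*5^1*17^1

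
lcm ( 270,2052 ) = 10260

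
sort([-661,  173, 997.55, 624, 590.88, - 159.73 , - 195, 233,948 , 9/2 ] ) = [ - 661, - 195, - 159.73,9/2, 173,233, 590.88, 624, 948, 997.55] 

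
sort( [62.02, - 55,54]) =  [  -  55,54, 62.02 ] 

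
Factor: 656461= 13^1*50497^1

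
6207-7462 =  - 1255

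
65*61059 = 3968835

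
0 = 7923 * 0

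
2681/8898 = 2681/8898 = 0.30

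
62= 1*62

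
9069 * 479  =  4344051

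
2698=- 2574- - 5272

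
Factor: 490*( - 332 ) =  - 162680  =  - 2^3*5^1*7^2*83^1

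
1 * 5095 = 5095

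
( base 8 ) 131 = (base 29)32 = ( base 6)225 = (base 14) 65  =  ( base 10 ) 89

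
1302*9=11718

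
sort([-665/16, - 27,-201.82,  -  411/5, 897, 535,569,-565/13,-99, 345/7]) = [ - 201.82,-99, - 411/5, -565/13, - 665/16, - 27, 345/7, 535, 569, 897 ] 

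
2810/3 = 936 + 2/3 = 936.67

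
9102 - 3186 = 5916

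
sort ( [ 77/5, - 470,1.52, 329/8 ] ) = [ - 470, 1.52,77/5, 329/8]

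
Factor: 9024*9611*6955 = 603204813120= 2^6*3^1*5^1*7^1*13^1*47^1*107^1*1373^1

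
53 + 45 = 98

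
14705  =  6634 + 8071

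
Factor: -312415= - 5^1*62483^1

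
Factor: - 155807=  - 37^1*4211^1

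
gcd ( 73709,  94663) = 1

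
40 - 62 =-22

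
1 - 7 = -6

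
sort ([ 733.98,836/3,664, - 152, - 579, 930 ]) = [  -  579, - 152,836/3,664 , 733.98,930]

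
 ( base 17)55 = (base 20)4A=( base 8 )132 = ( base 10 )90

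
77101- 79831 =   -  2730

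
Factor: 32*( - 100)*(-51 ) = 2^7*3^1*5^2*17^1 = 163200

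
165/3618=55/1206=0.05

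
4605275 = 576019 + 4029256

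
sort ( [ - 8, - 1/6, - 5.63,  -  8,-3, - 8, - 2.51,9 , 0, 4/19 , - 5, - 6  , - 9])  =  [ - 9, - 8 ,-8 , - 8 ,-6, - 5.63, - 5, - 3, - 2.51, - 1/6 , 0,4/19,  9 ]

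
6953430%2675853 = 1601724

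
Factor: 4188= 2^2*3^1*349^1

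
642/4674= 107/779 =0.14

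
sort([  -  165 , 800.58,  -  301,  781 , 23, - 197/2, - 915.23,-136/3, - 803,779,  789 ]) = [ - 915.23, - 803, - 301,- 165, - 197/2, - 136/3, 23,779 , 781 , 789 , 800.58]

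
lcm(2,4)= 4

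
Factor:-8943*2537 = -22688391 = -3^1*11^1 * 43^1*59^1*271^1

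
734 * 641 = 470494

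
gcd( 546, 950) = 2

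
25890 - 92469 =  - 66579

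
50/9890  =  5/989  =  0.01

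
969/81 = 11 + 26/27 = 11.96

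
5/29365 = 1/5873 =0.00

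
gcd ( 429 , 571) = 1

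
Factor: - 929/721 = -7^( - 1)* 103^(-1) * 929^1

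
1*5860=5860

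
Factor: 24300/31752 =75/98 = 2^ (- 1)*3^1 *5^2*7^(-2)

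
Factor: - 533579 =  - 17^1 * 31387^1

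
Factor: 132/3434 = 2^1*3^1*11^1*17^ ( - 1)*101^( - 1) = 66/1717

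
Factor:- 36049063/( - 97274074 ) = 2^( - 1 ) * 31^1*37^1*53^1*593^1*673^( - 1 ) * 72269^( - 1 ) 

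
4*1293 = 5172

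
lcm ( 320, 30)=960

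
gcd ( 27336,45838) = 2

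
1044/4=261 = 261.00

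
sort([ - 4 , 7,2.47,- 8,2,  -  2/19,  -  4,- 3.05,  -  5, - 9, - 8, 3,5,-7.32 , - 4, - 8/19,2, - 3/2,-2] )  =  [ - 9, - 8,  -  8,  -  7.32,-5,  -  4, - 4,-4, - 3.05, - 2 , - 3/2,  -  8/19, - 2/19,2,  2, 2.47,3, 5,7]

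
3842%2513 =1329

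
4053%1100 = 753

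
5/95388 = 5/95388 = 0.00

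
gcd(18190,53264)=2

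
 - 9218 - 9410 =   -  18628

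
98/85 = 98/85 = 1.15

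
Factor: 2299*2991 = 6876309 = 3^1 * 11^2*19^1 * 997^1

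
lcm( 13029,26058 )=26058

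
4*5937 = 23748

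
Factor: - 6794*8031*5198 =- 2^2*3^1*23^1 *43^1 * 79^1*113^1*2677^1 = - 283616467572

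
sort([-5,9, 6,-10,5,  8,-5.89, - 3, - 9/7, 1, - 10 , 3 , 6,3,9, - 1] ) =[-10, - 10, - 5.89,- 5, -3, - 9/7, - 1,1,3,3, 5, 6, 6, 8,9, 9 ] 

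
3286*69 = 226734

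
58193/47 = 58193/47 = 1238.15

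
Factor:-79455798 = - 2^1 * 3^2* 37^1 * 53^1*2251^1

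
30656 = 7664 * 4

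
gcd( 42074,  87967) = 1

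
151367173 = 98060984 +53306189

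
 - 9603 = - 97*99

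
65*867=56355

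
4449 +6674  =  11123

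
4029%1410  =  1209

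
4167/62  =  4167/62=67.21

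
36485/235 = 7297/47 = 155.26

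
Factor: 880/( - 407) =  - 80/37=- 2^4*5^1 * 37^(-1)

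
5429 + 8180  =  13609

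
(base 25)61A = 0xec9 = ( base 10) 3785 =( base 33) 3FN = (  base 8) 7311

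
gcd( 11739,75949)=1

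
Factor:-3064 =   -  2^3*383^1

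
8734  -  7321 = 1413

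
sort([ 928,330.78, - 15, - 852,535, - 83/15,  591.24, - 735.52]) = [ - 852, - 735.52, - 15, - 83/15,330.78,535, 591.24,928 ] 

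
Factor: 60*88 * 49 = 2^5*3^1* 5^1 * 7^2 * 11^1 = 258720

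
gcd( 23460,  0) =23460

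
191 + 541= 732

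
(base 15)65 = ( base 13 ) 74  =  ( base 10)95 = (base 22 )47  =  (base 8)137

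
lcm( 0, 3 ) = 0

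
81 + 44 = 125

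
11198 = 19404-8206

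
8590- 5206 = 3384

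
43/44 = 43/44 = 0.98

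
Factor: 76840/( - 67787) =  - 2^3 * 5^1 * 17^1 * 53^ ( -1)*113^1*1279^( - 1)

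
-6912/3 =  - 2304 = - 2304.00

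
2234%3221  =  2234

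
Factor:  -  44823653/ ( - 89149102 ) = 6403379/12735586 = 2^( - 1 )*19^( - 1)*461^( - 1) * 727^(-1)*6403379^1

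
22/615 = 22/615 = 0.04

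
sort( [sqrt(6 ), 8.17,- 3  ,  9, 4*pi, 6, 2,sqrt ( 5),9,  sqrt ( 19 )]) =[-3,  2,sqrt(5),sqrt ( 6), sqrt(19), 6, 8.17, 9, 9, 4 * pi]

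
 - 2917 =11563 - 14480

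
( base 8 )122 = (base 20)42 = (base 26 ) 34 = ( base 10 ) 82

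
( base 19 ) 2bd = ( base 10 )944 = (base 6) 4212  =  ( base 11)789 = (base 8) 1660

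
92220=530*174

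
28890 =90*321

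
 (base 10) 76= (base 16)4c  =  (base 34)28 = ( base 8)114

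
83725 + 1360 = 85085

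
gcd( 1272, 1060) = 212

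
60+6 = 66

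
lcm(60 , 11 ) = 660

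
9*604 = 5436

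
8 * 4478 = 35824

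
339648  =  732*464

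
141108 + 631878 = 772986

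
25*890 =22250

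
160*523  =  83680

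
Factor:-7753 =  - 7753^1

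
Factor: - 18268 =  - 2^2*4567^1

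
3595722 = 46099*78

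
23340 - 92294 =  - 68954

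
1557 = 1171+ 386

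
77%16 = 13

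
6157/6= 1026  +  1/6 = 1026.17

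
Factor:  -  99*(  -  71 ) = 3^2*11^1*71^1 = 7029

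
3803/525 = 7 + 128/525 = 7.24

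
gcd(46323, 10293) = 3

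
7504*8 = 60032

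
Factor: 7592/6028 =1898/1507= 2^1*11^( - 1)*13^1 * 73^1*137^( - 1) 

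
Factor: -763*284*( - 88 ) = 19068896 = 2^5 *7^1*11^1*71^1*109^1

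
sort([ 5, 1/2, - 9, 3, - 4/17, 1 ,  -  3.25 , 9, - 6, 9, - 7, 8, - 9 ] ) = [  -  9,  -  9, - 7, - 6,  -  3.25,  -  4/17,1/2,1,3, 5, 8, 9,9] 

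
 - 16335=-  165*99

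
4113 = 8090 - 3977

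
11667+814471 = 826138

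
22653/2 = 22653/2 = 11326.50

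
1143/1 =1143 = 1143.00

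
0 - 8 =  - 8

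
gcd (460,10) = 10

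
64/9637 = 64/9637 = 0.01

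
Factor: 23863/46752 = 2^( - 5)*3^( - 1)*7^2 = 49/96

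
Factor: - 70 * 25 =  - 1750 = -2^1*5^3*7^1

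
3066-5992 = -2926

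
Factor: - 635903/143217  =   - 3^ ( - 2 )*31^1*73^1*281^1*15913^( - 1) 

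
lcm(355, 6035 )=6035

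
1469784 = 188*7818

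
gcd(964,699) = 1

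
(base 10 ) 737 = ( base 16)2e1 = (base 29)pc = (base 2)1011100001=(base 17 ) 296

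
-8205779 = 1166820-9372599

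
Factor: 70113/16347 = 23371/5449 = 5449^(  -  1)*23371^1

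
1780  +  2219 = 3999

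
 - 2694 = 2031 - 4725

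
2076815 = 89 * 23335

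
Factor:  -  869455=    - 5^1*173891^1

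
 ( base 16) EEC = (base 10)3820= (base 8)7354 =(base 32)3nc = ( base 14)156C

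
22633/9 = 22633/9  =  2514.78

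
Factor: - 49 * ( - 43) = 2107  =  7^2*43^1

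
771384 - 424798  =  346586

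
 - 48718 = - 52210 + 3492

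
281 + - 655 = -374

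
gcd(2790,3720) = 930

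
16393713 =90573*181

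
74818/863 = 86 +600/863 =86.70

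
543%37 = 25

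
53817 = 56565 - 2748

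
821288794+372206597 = 1193495391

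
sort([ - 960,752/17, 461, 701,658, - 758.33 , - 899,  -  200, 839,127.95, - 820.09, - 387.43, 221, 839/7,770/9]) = [ - 960, - 899, - 820.09, - 758.33,- 387.43,-200, 752/17,770/9, 839/7,127.95, 221,461, 658,701, 839]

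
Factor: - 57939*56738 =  - 3287342982 = -2^1*3^1*7^1*  11^1*31^1*89^1*2579^1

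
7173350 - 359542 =6813808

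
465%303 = 162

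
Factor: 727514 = 2^1*363757^1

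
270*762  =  205740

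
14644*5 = 73220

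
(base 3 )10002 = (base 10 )83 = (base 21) 3K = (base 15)58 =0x53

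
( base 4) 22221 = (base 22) 18L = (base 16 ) 2a9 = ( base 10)681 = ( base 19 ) 1gg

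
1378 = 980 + 398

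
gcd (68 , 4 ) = 4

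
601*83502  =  50184702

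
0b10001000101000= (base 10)8744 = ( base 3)102222212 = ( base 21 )jh8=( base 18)18HE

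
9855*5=49275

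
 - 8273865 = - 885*9349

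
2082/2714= 1041/1357 = 0.77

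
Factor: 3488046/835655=2^1*3^1*5^( - 1) *97^( - 1 )*1723^( - 1)*581341^1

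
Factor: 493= 17^1*29^1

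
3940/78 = 50+20/39 = 50.51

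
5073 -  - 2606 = 7679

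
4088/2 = 2044 = 2044.00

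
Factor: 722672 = 2^4 * 31^2 * 47^1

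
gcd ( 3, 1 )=1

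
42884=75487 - 32603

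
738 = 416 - - 322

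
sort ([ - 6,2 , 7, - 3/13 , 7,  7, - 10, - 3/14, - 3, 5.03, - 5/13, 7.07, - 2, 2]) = [ - 10, - 6, - 3, - 2, - 5/13, - 3/13 , - 3/14,  2  ,  2,  5.03,7, 7,7,7.07]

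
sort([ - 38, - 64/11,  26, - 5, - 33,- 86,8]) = [-86,  -  38, - 33,-64/11, - 5,8,26 ] 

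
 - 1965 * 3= -5895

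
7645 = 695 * 11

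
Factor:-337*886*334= - 2^2*167^1*337^1*443^1 =- 99726388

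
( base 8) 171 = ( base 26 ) 4h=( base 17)72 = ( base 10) 121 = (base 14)89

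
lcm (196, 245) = 980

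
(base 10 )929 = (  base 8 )1641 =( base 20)269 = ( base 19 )2AH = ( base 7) 2465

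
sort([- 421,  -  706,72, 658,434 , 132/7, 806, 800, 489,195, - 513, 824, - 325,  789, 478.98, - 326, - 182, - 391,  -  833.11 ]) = [ - 833.11, - 706 , - 513, - 421, - 391, - 326, - 325, - 182, 132/7, 72 , 195,434, 478.98,489, 658, 789, 800, 806 , 824]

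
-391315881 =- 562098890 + 170783009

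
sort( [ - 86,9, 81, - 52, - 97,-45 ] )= [ - 97, -86, - 52, - 45 , 9, 81]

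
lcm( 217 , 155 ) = 1085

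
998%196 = 18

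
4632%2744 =1888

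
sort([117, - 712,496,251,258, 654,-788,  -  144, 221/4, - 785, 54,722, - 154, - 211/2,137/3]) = [  -  788,  -  785,- 712, - 154,-144, - 211/2, 137/3,54,221/4,117,251,258, 496, 654,722 ]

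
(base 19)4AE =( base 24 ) 2kg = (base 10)1648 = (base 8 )3160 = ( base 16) 670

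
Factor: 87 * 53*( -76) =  - 2^2 * 3^1*19^1*29^1*53^1 = - 350436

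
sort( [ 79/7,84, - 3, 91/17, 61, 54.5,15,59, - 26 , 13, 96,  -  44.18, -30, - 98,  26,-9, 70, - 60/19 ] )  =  [ - 98, - 44.18,  -  30,- 26,- 9, - 60/19, - 3,91/17, 79/7,  13, 15, 26 , 54.5,  59, 61,70,  84, 96]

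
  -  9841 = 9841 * (-1 ) 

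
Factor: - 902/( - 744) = 2^( - 2 )*3^( - 1 )  *11^1*31^( -1)*41^1=451/372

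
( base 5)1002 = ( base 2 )1111111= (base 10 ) 127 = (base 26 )4n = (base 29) 4B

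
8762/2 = 4381 = 4381.00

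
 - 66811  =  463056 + - 529867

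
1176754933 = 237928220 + 938826713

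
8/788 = 2/197 = 0.01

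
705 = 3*235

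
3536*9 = 31824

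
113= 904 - 791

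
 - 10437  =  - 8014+- 2423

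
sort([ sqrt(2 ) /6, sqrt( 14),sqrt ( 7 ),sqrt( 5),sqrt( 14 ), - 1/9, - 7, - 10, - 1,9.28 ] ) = [-10, -7, - 1, - 1/9,  sqrt( 2) /6, sqrt( 5 ), sqrt(7),  sqrt( 14 ),sqrt( 14 ), 9.28]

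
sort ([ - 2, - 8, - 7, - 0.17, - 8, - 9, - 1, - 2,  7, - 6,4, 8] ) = [ - 9, - 8, - 8, - 7, - 6,-2,  -  2,-1, - 0.17, 4, 7, 8]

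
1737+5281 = 7018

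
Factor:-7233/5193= - 2411/1731 = - 3^ ( - 1 )*577^ ( - 1)*2411^1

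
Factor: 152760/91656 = 3^( - 1 )*5^1 =5/3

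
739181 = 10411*71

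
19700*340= 6698000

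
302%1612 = 302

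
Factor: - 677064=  - 2^3*3^1*28211^1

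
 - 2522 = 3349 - 5871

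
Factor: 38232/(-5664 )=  - 27/4 = -2^( - 2)*3^3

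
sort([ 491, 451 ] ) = [ 451, 491 ] 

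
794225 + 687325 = 1481550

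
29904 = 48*623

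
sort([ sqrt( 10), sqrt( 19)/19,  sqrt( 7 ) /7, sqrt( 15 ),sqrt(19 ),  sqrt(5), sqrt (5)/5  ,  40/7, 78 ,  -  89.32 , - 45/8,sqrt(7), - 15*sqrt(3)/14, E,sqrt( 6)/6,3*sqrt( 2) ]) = [ - 89.32 , - 45/8 , - 15*sqrt(3 ) /14, sqrt (19)/19, sqrt(7 )/7,sqrt( 6) /6, sqrt(5)/5,sqrt( 5), sqrt(7 )  ,  E,sqrt (10),sqrt(15 ), 3*sqrt( 2),  sqrt(19)  ,  40/7, 78]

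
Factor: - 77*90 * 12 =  - 2^3 * 3^3* 5^1* 7^1 * 11^1 = - 83160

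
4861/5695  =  4861/5695 = 0.85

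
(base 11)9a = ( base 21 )54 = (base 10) 109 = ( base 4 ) 1231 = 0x6d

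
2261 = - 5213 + 7474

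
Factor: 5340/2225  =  12/5 = 2^2*3^1 * 5^ (  -  1)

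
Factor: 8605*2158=18569590= 2^1*5^1 * 13^1*83^1  *  1721^1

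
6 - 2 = 4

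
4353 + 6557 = 10910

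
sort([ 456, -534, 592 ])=[ - 534,456,592]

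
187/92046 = 187/92046 = 0.00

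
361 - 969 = -608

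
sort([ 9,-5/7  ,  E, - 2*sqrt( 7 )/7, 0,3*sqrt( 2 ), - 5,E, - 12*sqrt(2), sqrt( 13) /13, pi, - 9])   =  [ - 12*sqrt( 2), - 9 , - 5, - 2*sqrt( 7 ) /7, - 5/7, 0, sqrt( 13 )/13,E, E,pi,  3*sqrt(2 ),  9]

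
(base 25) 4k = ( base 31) 3R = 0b1111000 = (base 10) 120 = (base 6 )320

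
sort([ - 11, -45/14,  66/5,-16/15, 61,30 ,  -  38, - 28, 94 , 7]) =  [-38,-28, - 11, - 45/14,-16/15,7,66/5, 30 , 61,94 ]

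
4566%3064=1502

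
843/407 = 843/407=2.07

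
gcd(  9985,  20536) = 1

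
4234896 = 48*88227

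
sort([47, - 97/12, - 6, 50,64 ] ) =[ - 97/12, - 6, 47, 50,64 ]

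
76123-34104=42019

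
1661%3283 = 1661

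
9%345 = 9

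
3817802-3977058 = - 159256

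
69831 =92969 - 23138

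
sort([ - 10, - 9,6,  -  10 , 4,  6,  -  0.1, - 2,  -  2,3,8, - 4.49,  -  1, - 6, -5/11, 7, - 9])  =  [  -  10, - 10 ,-9, - 9, - 6 , - 4.49, - 2,  -  2, - 1, - 5/11, - 0.1,3,  4 , 6,6,7,8]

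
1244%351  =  191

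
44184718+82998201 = 127182919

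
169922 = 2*84961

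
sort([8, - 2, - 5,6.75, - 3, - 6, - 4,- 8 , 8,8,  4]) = [ - 8, - 6, - 5 , - 4, - 3, - 2,4,  6.75, 8, 8, 8]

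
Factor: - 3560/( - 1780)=2 = 2^1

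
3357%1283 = 791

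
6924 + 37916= 44840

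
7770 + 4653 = 12423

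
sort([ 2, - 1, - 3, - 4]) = [ - 4, - 3 , - 1,  2]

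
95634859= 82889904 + 12744955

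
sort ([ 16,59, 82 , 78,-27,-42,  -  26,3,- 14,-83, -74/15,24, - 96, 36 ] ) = [  -  96, - 83,  -  42, - 27,-26, - 14 ,-74/15,3,16, 24,36,59,78 , 82] 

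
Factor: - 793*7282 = -2^1*11^1*13^1 *61^1*331^1 =-5774626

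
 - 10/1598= - 5/799 = - 0.01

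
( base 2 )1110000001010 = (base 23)dd2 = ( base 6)53122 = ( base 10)7178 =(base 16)1C0A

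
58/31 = 58/31 = 1.87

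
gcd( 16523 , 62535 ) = 1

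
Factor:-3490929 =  - 3^2*13^1*29837^1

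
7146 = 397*18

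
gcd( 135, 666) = 9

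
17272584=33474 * 516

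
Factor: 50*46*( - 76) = -174800=- 2^4*5^2*19^1 * 23^1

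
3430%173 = 143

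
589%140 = 29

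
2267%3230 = 2267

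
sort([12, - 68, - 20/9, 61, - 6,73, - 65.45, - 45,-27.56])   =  [ - 68, - 65.45, - 45, - 27.56, - 6, - 20/9,12, 61,  73]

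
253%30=13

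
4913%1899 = 1115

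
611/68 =611/68=8.99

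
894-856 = 38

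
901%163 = 86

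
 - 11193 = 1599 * (  -  7)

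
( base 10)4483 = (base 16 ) 1183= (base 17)f8c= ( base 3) 20011001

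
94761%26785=14406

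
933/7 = 133 + 2/7=133.29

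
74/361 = 74/361=0.20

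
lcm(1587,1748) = 120612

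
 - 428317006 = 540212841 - 968529847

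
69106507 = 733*94279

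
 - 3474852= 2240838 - 5715690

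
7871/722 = 10+651/722 = 10.90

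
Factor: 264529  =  264529^1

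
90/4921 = 90/4921 = 0.02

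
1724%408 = 92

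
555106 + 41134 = 596240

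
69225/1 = 69225 = 69225.00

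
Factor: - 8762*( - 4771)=41803502=2^1 * 13^2*337^1 * 367^1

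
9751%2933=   952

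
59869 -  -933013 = 992882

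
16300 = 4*4075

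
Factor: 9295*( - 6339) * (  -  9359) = 551441685795 = 3^1 * 5^1*7^2 * 11^1 * 13^2 * 191^1 * 2113^1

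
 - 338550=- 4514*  75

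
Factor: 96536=2^3 * 11^1*1097^1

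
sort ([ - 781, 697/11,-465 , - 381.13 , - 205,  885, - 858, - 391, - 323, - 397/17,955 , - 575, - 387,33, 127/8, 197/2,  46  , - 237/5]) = [-858 ,  -  781,-575 ,-465 , - 391 , - 387, - 381.13 , - 323, - 205, - 237/5, - 397/17 , 127/8,33,46, 697/11, 197/2, 885, 955]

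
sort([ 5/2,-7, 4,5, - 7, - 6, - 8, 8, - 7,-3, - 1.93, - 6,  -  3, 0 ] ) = [ - 8, - 7, - 7,-7, - 6, - 6, - 3, - 3, - 1.93, 0, 5/2,  4, 5, 8]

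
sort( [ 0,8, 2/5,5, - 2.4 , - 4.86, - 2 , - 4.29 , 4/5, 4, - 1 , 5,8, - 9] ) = [-9 ,-4.86, - 4.29, - 2.4, - 2, - 1, 0,2/5,4/5, 4 , 5 , 5, 8 , 8]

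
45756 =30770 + 14986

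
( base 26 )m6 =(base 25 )N3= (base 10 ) 578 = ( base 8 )1102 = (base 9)712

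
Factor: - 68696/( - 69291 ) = 2^3*3^( - 2) * 31^1 * 277^1*7699^( - 1)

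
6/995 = 6/995= 0.01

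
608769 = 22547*27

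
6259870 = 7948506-1688636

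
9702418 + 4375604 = 14078022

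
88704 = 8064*11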